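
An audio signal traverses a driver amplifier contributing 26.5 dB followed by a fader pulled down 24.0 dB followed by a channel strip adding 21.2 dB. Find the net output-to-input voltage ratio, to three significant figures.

15.3

Net gain = 26.5 + (−24.0) + 21.2 = 23.7 dB.
Voltage ratio = 10^(23.7/20) = 15.3.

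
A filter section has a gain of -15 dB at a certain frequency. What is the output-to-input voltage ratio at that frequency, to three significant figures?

Voltage ratio = 10^(dB/20).
10^(-15/20) = 10^(-0.7500) = 0.178.

0.178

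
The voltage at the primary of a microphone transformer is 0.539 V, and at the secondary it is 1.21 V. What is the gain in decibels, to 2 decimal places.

7.02 dB

For a voltage ratio, dB = 20·log₁₀(V₂/V₁).
20·log₁₀(1.21/0.539) = 20·log₁₀(2.245) = 7.02 dB.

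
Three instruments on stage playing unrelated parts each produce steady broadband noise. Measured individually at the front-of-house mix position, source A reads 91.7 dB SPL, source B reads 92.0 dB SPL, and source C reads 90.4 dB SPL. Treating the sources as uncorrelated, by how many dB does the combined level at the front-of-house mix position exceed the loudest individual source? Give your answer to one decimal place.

4.2 dB

Incoherent sources sum as intensities:
L_total = 10·log₁₀(10^(91.7/10) + 10^(92.0/10) + 10^(90.4/10)) = 96.19 dB SPL.
Excess over the loudest (92.0 dB): 96.19 − 92.0 = 4.2 dB.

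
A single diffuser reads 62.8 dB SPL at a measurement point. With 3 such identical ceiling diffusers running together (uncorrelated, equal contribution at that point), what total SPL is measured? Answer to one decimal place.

3 equal incoherent sources raise the level by 10·log₁₀(3) = 4.77 dB.
L_total = 62.8 + 4.77 = 67.6 dB SPL.

67.6 dB SPL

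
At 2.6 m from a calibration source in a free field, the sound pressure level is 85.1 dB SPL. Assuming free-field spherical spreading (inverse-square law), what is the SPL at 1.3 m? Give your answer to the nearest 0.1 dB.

Inverse-square spreading gives ΔL = −20·log₁₀(d₂/d₁).
ΔL = −20·log₁₀(1.3/2.6) = 6.02 dB, so L₂ = 85.1 + (6.02) = 91.1 dB SPL.

91.1 dB SPL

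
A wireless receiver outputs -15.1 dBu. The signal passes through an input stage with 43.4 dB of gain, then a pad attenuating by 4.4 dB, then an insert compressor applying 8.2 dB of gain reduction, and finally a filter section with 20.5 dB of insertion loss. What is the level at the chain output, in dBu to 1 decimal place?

In dB, series stages simply add:
-15.1 + 43.4 − 4.4 − 8.2 − 20.5 = -4.8 dBu.

-4.8 dBu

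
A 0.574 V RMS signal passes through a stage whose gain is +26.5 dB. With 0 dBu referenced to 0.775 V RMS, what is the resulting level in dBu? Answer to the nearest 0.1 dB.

+23.9 dBu

Input level: 20·log₁₀(0.574/0.775) = -2.61 dBu.
Output: -2.61 + 26.5 = +23.9 dBu.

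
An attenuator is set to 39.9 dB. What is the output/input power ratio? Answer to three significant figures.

0.000102

Power ratio = 10^(dB/10).
10^(-39.9/10) = 10^(-3.990) = 0.000102.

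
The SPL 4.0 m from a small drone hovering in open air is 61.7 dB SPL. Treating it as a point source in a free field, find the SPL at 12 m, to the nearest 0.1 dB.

52.2 dB SPL

Free-field point source: level drops by 20·log₁₀ of the distance ratio.
ΔL = −20·log₁₀(12/4.0) = -9.54 dB, so L₂ = 61.7 + (-9.54) = 52.2 dB SPL.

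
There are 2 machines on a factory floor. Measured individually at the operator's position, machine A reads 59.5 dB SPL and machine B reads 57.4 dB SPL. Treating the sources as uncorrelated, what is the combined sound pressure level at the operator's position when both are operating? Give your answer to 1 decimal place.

Add the sources as powers (linear), then convert back to dB:
L_total = 10·log₁₀(10^(59.5/10) + 10^(57.4/10)) = 10·log₁₀(1441000) = 61.6 dB SPL.

61.6 dB SPL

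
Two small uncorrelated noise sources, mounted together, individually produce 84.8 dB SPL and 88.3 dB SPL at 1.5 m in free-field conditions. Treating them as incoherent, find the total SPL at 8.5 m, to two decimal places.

74.84 dB SPL

Combined at 1.5 m: 10·log₁₀(10^(84.8/10)+10^(88.3/10)) = 89.904 dB SPL.
Then apply −20·log₁₀(8.5/1.5) = -15.067 dB → 74.84 dB SPL.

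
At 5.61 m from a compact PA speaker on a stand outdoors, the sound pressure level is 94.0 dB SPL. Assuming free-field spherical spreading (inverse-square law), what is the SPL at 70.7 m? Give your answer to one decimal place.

72.0 dB SPL

Inverse-square spreading gives ΔL = −20·log₁₀(d₂/d₁).
ΔL = −20·log₁₀(70.7/5.61) = -22.01 dB, so L₂ = 94.0 + (-22.01) = 72.0 dB SPL.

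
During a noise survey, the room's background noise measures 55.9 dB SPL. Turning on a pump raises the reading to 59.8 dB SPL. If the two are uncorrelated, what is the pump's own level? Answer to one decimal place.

Remove the background by subtracting linear intensities:
L_src = 10·log₁₀(10^(59.8/10) − 10^(55.9/10)) = 10·log₁₀(565900) = 57.5 dB SPL.

57.5 dB SPL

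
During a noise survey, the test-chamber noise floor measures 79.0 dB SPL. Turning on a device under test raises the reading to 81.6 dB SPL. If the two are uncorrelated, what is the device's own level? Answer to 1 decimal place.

78.1 dB SPL

Remove the background by subtracting linear intensities:
L_src = 10·log₁₀(10^(81.6/10) − 10^(79.0/10)) = 10·log₁₀(65110000) = 78.1 dB SPL.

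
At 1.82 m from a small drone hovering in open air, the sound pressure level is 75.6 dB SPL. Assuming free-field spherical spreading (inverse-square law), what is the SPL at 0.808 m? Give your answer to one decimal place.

82.7 dB SPL

For a point source in a free field, ΔL = −20·log₁₀(d₂/d₁).
ΔL = −20·log₁₀(0.808/1.82) = 7.05 dB, so L₂ = 75.6 + (7.05) = 82.7 dB SPL.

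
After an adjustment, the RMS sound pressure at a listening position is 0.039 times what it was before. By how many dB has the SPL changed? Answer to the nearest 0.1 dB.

Sound pressure is an amplitude quantity: ΔL = 20·log₁₀(p₂/p₁).
20·log₁₀(0.039) = -28.2 dB.

-28.2 dB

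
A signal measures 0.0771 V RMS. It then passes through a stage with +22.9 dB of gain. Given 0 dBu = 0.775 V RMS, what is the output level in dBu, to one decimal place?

+2.9 dBu

Input level: 20·log₁₀(0.0771/0.775) = -20.04 dBu.
Output: -20.04 + 22.9 = +2.9 dBu.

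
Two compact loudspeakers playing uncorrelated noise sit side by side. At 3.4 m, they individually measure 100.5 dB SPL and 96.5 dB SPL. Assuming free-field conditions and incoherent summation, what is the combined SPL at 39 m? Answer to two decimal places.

Combined at 3.4 m: 10·log₁₀(10^(100.5/10)+10^(96.5/10)) = 101.955 dB SPL.
Then apply −20·log₁₀(39/3.4) = -21.192 dB → 80.76 dB SPL.

80.76 dB SPL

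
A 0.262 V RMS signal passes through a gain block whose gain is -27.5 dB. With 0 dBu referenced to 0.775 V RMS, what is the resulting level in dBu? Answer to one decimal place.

Input level: 20·log₁₀(0.262/0.775) = -9.42 dBu.
Output: -9.42 − 27.5 = -36.9 dBu.

-36.9 dBu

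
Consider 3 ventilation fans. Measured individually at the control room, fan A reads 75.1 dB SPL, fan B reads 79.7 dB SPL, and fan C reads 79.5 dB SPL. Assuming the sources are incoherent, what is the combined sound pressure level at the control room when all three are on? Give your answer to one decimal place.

Add the sources as powers (linear), then convert back to dB:
L_total = 10·log₁₀(10^(75.1/10) + 10^(79.7/10) + 10^(79.5/10)) = 10·log₁₀(214800000) = 83.3 dB SPL.

83.3 dB SPL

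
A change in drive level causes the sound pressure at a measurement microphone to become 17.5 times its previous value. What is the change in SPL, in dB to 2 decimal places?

Sound pressure is an amplitude quantity: ΔL = 20·log₁₀(p₂/p₁).
20·log₁₀(17.5) = 24.86 dB.

24.86 dB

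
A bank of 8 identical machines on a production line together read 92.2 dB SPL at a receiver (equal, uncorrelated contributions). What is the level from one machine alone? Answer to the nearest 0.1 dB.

8 equal incoherent sources add 10·log₁₀(8) = 9.03 dB over one source.
L_one = 92.2 − 9.03 = 83.2 dB SPL.

83.2 dB SPL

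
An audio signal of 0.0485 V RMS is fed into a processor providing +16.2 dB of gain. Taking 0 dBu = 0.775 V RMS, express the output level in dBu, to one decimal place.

-7.9 dBu

Input level: 20·log₁₀(0.0485/0.775) = -24.07 dBu.
Output: -24.07 + 16.2 = -7.9 dBu.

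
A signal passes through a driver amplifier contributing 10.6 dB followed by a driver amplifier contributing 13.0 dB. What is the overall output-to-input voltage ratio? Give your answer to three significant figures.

15.1

Net gain = 10.6 + 13.0 = 23.6 dB.
Voltage ratio = 10^(23.6/20) = 15.1.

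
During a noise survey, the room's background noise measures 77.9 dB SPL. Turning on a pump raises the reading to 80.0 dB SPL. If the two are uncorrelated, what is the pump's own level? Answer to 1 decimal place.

75.8 dB SPL

Background correction is a power subtraction:
L_src = 10·log₁₀(10^(80.0/10) − 10^(77.9/10)) = 10·log₁₀(38340000) = 75.8 dB SPL.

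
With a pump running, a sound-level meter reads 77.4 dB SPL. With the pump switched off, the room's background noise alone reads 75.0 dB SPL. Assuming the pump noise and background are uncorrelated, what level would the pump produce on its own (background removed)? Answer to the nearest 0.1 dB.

73.7 dB SPL

Remove the background by subtracting linear intensities:
L_src = 10·log₁₀(10^(77.4/10) − 10^(75.0/10)) = 10·log₁₀(23330000) = 73.7 dB SPL.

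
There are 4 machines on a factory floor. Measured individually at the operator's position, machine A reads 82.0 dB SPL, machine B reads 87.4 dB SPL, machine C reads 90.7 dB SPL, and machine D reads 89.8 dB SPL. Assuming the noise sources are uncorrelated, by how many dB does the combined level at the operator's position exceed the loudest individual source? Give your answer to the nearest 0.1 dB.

3.8 dB

Uncorrelated sources add in intensity (power), not in dB.
L_total = 10·log₁₀(10^(82.0/10) + 10^(87.4/10) + 10^(90.7/10) + 10^(89.8/10)) = 94.53 dB SPL.
Excess over the loudest (90.7 dB): 94.53 − 90.7 = 3.8 dB.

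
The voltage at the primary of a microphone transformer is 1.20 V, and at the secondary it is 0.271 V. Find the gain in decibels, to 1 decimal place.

-12.9 dB

For a voltage ratio, dB = 20·log₁₀(V₂/V₁).
20·log₁₀(0.271/1.20) = 20·log₁₀(0.2258) = -12.9 dB.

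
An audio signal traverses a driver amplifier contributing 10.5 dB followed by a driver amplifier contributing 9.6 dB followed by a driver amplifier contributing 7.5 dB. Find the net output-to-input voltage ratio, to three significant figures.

Net gain = 10.5 + 9.6 + 7.5 = 27.6 dB.
Voltage ratio = 10^(27.6/20) = 24.0.

24.0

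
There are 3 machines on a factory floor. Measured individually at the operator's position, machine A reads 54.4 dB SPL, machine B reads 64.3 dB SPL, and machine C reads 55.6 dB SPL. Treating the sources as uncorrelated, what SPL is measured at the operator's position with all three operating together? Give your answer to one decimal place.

65.2 dB SPL

Uncorrelated sources add in intensity (power), not in dB.
L_total = 10·log₁₀(10^(54.4/10) + 10^(64.3/10) + 10^(55.6/10)) = 10·log₁₀(3330000) = 65.2 dB SPL.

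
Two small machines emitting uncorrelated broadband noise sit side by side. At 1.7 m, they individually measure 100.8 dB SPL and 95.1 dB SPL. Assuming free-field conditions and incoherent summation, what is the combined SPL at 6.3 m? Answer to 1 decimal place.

90.5 dB SPL

Combined at 1.7 m: 10·log₁₀(10^(100.8/10)+10^(95.1/10)) = 101.84 dB SPL.
Then apply −20·log₁₀(6.3/1.7) = -11.38 dB → 90.5 dB SPL.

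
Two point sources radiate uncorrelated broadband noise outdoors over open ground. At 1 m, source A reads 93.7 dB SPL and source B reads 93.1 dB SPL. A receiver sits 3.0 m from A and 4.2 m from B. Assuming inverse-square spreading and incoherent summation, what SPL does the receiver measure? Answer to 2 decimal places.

85.75 dB SPL

At the listener: L_A = 93.7 − 20·log₁₀(3.0) = 84.158 dB; L_B = 93.1 − 20·log₁₀(4.2) = 80.635 dB.
Combined: 10·log₁₀(10^(84.158/10)+10^(80.635/10)) = 85.75 dB SPL.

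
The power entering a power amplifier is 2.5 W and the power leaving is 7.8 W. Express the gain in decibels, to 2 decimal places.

4.94 dB

Power ratio → dB uses the 10·log₁₀ form:
10·log₁₀(7.8/2.5) = 10·log₁₀(3.120) = 4.94 dB.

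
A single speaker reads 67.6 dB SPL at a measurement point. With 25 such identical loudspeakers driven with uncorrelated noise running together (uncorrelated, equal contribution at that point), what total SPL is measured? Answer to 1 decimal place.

81.6 dB SPL

25 equal incoherent sources raise the level by 10·log₁₀(25) = 13.98 dB.
L_total = 67.6 + 13.98 = 81.6 dB SPL.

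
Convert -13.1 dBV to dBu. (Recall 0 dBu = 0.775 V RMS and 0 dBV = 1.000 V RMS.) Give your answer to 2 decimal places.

The offset between the scales is 20·log₁₀(0.775/1.000) = −2.214 dB.
So dBu = -13.1 + 2.214 = -10.89 dBu.

-10.89 dBu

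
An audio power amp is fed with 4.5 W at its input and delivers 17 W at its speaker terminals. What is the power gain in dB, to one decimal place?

Power ratio → dB uses the 10·log₁₀ form:
10·log₁₀(17/4.5) = 10·log₁₀(3.778) = 5.8 dB.

5.8 dB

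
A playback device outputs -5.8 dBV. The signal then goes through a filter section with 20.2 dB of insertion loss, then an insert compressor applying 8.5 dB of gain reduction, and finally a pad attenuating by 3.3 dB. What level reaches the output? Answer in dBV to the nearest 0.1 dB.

In dB, series stages simply add:
-5.8 − 20.2 − 8.5 − 3.3 = -37.8 dBV.

-37.8 dBV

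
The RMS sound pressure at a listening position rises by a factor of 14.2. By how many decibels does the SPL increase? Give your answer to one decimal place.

23.0 dB

Sound pressure is an amplitude quantity: ΔL = 20·log₁₀(p₂/p₁).
20·log₁₀(14.2) = 23.0 dB.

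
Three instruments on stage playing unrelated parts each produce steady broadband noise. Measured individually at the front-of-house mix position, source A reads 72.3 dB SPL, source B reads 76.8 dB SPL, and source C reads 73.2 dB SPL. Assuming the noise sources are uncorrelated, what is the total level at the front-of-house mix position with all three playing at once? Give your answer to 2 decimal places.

Uncorrelated sources add in intensity (power), not in dB.
L_total = 10·log₁₀(10^(72.3/10) + 10^(76.8/10) + 10^(73.2/10)) = 10·log₁₀(85740000) = 79.33 dB SPL.

79.33 dB SPL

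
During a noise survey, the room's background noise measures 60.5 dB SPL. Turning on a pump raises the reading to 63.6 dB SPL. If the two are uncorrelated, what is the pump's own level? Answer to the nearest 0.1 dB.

60.7 dB SPL

Subtract intensities: L_src = 10·log₁₀(10^(L_total/10) − 10^(L_bg/10)).
L_src = 10·log₁₀(10^(63.6/10) − 10^(60.5/10)) = 10·log₁₀(1169000) = 60.7 dB SPL.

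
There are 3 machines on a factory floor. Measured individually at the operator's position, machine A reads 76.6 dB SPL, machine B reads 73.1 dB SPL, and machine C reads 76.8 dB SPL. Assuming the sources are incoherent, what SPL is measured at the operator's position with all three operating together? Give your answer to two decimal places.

80.57 dB SPL

Incoherent sources sum as intensities:
L_total = 10·log₁₀(10^(76.6/10) + 10^(73.1/10) + 10^(76.8/10)) = 10·log₁₀(114000000) = 80.57 dB SPL.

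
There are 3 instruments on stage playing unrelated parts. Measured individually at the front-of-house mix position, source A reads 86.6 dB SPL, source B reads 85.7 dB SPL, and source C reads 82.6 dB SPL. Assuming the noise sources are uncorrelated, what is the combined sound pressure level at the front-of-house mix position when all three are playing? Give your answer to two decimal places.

Uncorrelated sources add in intensity (power), not in dB.
L_total = 10·log₁₀(10^(86.6/10) + 10^(85.7/10) + 10^(82.6/10)) = 10·log₁₀(1011000000) = 90.05 dB SPL.

90.05 dB SPL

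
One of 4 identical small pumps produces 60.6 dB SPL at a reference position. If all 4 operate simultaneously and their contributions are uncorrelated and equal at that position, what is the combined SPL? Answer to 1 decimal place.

4 equal incoherent sources raise the level by 10·log₁₀(4) = 6.02 dB.
L_total = 60.6 + 6.02 = 66.6 dB SPL.

66.6 dB SPL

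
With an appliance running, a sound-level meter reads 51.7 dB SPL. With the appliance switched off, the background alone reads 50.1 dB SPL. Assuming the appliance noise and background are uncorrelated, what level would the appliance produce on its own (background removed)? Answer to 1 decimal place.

Subtract intensities: L_src = 10·log₁₀(10^(L_total/10) − 10^(L_bg/10)).
L_src = 10·log₁₀(10^(51.7/10) − 10^(50.1/10)) = 10·log₁₀(45580) = 46.6 dB SPL.

46.6 dB SPL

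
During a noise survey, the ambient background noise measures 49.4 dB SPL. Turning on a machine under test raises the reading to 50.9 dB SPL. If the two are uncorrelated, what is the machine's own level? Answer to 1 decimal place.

45.6 dB SPL

Remove the background by subtracting linear intensities:
L_src = 10·log₁₀(10^(50.9/10) − 10^(49.4/10)) = 10·log₁₀(35930) = 45.6 dB SPL.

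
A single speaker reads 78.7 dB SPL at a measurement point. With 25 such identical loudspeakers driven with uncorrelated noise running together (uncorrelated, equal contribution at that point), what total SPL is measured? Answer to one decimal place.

25 equal incoherent sources raise the level by 10·log₁₀(25) = 13.98 dB.
L_total = 78.7 + 13.98 = 92.7 dB SPL.

92.7 dB SPL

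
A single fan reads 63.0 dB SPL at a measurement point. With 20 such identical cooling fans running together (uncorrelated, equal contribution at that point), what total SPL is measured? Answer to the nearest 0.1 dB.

76.0 dB SPL

20 equal incoherent sources raise the level by 10·log₁₀(20) = 13.01 dB.
L_total = 63.0 + 13.01 = 76.0 dB SPL.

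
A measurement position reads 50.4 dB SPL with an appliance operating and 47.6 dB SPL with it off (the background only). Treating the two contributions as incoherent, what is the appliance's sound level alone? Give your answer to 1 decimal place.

47.2 dB SPL

Subtract intensities: L_src = 10·log₁₀(10^(L_total/10) − 10^(L_bg/10)).
L_src = 10·log₁₀(10^(50.4/10) − 10^(47.6/10)) = 10·log₁₀(52100) = 47.2 dB SPL.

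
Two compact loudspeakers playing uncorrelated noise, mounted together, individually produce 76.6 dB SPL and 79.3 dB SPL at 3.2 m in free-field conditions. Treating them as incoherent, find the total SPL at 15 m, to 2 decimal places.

Combined at 3.2 m: 10·log₁₀(10^(76.6/10)+10^(79.3/10)) = 81.167 dB SPL.
Then apply −20·log₁₀(15/3.2) = -13.419 dB → 67.75 dB SPL.

67.75 dB SPL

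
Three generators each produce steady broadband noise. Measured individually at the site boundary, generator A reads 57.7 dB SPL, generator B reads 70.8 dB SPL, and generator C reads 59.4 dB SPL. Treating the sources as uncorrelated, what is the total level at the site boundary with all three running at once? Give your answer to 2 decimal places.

71.30 dB SPL

Add the sources as powers (linear), then convert back to dB:
L_total = 10·log₁₀(10^(57.7/10) + 10^(70.8/10) + 10^(59.4/10)) = 10·log₁₀(13480000) = 71.30 dB SPL.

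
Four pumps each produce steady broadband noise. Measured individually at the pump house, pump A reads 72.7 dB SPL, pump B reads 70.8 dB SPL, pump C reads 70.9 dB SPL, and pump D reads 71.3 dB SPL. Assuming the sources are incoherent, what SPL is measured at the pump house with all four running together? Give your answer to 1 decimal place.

77.5 dB SPL

Uncorrelated sources add in intensity (power), not in dB.
L_total = 10·log₁₀(10^(72.7/10) + 10^(70.8/10) + 10^(70.9/10) + 10^(71.3/10)) = 10·log₁₀(56440000) = 77.5 dB SPL.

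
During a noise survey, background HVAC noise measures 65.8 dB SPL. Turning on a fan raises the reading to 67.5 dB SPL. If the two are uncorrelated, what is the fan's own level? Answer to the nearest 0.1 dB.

Remove the background by subtracting linear intensities:
L_src = 10·log₁₀(10^(67.5/10) − 10^(65.8/10)) = 10·log₁₀(1822000) = 62.6 dB SPL.

62.6 dB SPL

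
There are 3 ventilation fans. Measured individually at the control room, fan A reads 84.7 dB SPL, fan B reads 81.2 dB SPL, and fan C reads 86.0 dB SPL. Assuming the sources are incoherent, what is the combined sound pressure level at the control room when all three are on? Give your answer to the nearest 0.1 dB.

Incoherent sources sum as intensities:
L_total = 10·log₁₀(10^(84.7/10) + 10^(81.2/10) + 10^(86.0/10)) = 10·log₁₀(825100000) = 89.2 dB SPL.

89.2 dB SPL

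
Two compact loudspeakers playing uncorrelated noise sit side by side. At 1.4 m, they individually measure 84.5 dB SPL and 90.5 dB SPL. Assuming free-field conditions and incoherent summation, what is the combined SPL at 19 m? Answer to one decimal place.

Combined at 1.4 m: 10·log₁₀(10^(84.5/10)+10^(90.5/10)) = 91.47 dB SPL.
Then apply −20·log₁₀(19/1.4) = -22.65 dB → 68.8 dB SPL.

68.8 dB SPL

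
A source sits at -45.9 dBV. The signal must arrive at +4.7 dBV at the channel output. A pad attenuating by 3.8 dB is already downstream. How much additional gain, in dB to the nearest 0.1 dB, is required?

54.4 dB

The required make-up gain is the shortfall in the dB sum.
G = +4.7 − (-45.9) + 3.8 = 54.4 dB.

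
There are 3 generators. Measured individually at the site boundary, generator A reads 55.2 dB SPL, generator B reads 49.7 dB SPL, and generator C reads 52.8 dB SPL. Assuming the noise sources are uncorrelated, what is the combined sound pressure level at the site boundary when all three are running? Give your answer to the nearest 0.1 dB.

Add the sources as powers (linear), then convert back to dB:
L_total = 10·log₁₀(10^(55.2/10) + 10^(49.7/10) + 10^(52.8/10)) = 10·log₁₀(615000) = 57.9 dB SPL.

57.9 dB SPL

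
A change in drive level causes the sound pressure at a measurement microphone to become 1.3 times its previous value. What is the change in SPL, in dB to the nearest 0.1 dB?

2.3 dB

Sound pressure is an amplitude quantity: ΔL = 20·log₁₀(p₂/p₁).
20·log₁₀(1.3) = 2.3 dB.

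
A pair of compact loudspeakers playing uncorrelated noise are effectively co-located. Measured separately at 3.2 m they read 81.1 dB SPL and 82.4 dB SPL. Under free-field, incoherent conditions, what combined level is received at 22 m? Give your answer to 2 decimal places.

68.06 dB SPL

Combined at 3.2 m: 10·log₁₀(10^(81.1/10)+10^(82.4/10)) = 84.809 dB SPL.
Then apply −20·log₁₀(22/3.2) = -16.745 dB → 68.06 dB SPL.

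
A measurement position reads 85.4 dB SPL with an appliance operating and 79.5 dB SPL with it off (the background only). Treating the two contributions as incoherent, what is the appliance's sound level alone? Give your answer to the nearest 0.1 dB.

84.1 dB SPL

Background correction is a power subtraction:
L_src = 10·log₁₀(10^(85.4/10) − 10^(79.5/10)) = 10·log₁₀(257600000) = 84.1 dB SPL.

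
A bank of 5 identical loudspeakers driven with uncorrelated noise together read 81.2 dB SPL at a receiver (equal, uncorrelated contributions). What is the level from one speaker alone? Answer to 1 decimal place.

5 equal incoherent sources add 10·log₁₀(5) = 6.99 dB over one source.
L_one = 81.2 − 6.99 = 74.2 dB SPL.

74.2 dB SPL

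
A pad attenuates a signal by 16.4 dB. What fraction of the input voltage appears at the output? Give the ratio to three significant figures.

Voltage ratio = 10^(dB/20).
10^(-16.4/20) = 10^(-0.8200) = 0.151.

0.151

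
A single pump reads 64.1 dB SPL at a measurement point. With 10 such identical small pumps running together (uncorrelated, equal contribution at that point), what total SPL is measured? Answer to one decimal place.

10 equal incoherent sources raise the level by 10·log₁₀(10) = 10.00 dB.
L_total = 64.1 + 10.00 = 74.1 dB SPL.

74.1 dB SPL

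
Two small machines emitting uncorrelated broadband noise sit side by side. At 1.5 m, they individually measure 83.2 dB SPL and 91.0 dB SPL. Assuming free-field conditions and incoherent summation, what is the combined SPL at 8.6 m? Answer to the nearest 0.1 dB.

Combined at 1.5 m: 10·log₁₀(10^(83.2/10)+10^(91.0/10)) = 91.67 dB SPL.
Then apply −20·log₁₀(8.6/1.5) = -15.17 dB → 76.5 dB SPL.

76.5 dB SPL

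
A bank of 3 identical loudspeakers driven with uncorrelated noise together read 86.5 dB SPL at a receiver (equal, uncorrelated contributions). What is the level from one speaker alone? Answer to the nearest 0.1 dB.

81.7 dB SPL

3 equal incoherent sources add 10·log₁₀(3) = 4.77 dB over one source.
L_one = 86.5 − 4.77 = 81.7 dB SPL.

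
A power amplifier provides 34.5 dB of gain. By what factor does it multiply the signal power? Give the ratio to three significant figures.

2820

Power ratio = 10^(dB/10).
10^(34.5/10) = 10^(3.450) = 2820.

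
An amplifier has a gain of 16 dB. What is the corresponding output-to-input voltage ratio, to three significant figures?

Voltage ratio = 10^(dB/20).
10^(16/20) = 10^(0.8000) = 6.31.

6.31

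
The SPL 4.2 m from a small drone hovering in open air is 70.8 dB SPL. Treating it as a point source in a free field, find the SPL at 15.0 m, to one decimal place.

Free-field point source: level drops by 20·log₁₀ of the distance ratio.
ΔL = −20·log₁₀(15.0/4.2) = -11.06 dB, so L₂ = 70.8 + (-11.06) = 59.7 dB SPL.

59.7 dB SPL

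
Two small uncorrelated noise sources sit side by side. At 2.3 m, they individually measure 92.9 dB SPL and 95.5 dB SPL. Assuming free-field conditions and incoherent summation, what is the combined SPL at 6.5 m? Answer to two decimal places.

Combined at 2.3 m: 10·log₁₀(10^(92.9/10)+10^(95.5/10)) = 97.402 dB SPL.
Then apply −20·log₁₀(6.5/2.3) = -9.024 dB → 88.38 dB SPL.

88.38 dB SPL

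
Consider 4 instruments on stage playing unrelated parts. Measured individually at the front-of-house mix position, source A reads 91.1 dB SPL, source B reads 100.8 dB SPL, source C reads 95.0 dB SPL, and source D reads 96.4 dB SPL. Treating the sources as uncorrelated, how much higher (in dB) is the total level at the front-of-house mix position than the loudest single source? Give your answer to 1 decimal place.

2.4 dB

Add the sources as powers (linear), then convert back to dB:
L_total = 10·log₁₀(10^(91.1/10) + 10^(100.8/10) + 10^(95.0/10) + 10^(96.4/10)) = 103.19 dB SPL.
Excess over the loudest (100.8 dB): 103.19 − 100.8 = 2.4 dB.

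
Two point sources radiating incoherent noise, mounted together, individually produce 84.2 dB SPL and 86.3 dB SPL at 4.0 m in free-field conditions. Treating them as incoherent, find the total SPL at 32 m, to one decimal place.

Combined at 4.0 m: 10·log₁₀(10^(84.2/10)+10^(86.3/10)) = 88.39 dB SPL.
Then apply −20·log₁₀(32/4.0) = -18.06 dB → 70.3 dB SPL.

70.3 dB SPL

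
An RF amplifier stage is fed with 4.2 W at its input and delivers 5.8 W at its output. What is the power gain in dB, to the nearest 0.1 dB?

For a power ratio, dB = 10·log₁₀(P₂/P₁).
10·log₁₀(5.8/4.2) = 10·log₁₀(1.381) = 1.4 dB.

1.4 dB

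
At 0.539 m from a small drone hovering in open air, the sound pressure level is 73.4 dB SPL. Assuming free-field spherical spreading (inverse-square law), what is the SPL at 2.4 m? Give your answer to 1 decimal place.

60.4 dB SPL

Free-field point source: level drops by 20·log₁₀ of the distance ratio.
ΔL = −20·log₁₀(2.4/0.539) = -12.97 dB, so L₂ = 73.4 + (-12.97) = 60.4 dB SPL.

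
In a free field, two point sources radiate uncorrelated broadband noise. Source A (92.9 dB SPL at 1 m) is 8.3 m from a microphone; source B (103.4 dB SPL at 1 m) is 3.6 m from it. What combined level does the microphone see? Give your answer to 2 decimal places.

92.35 dB SPL

At the listener: L_A = 92.9 − 20·log₁₀(8.3) = 74.518 dB; L_B = 103.4 − 20·log₁₀(3.6) = 92.274 dB.
Combined: 10·log₁₀(10^(74.518/10)+10^(92.274/10)) = 92.35 dB SPL.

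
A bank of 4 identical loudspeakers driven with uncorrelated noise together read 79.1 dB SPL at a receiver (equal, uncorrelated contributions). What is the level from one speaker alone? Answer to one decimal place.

4 equal incoherent sources add 10·log₁₀(4) = 6.02 dB over one source.
L_one = 79.1 − 6.02 = 73.1 dB SPL.

73.1 dB SPL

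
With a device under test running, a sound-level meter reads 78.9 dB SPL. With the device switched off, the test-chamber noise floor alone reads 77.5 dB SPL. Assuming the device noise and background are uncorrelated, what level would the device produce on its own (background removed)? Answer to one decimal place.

Remove the background by subtracting linear intensities:
L_src = 10·log₁₀(10^(78.9/10) − 10^(77.5/10)) = 10·log₁₀(21390000) = 73.3 dB SPL.

73.3 dB SPL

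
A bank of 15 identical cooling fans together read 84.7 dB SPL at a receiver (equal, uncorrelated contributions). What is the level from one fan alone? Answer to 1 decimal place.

15 equal incoherent sources add 10·log₁₀(15) = 11.76 dB over one source.
L_one = 84.7 − 11.76 = 72.9 dB SPL.

72.9 dB SPL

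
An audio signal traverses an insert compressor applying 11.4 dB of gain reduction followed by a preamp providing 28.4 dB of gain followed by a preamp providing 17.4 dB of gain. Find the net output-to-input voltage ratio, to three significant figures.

Net gain = (−11.4) + 28.4 + 17.4 = 34.4 dB.
Voltage ratio = 10^(34.4/20) = 52.5.

52.5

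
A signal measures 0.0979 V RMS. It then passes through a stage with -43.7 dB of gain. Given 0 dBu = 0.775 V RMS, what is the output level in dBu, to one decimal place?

Input level: 20·log₁₀(0.0979/0.775) = -17.97 dBu.
Output: -17.97 − 43.7 = -61.7 dBu.

-61.7 dBu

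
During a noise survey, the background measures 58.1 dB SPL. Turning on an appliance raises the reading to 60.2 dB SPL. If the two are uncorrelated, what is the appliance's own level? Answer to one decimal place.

56.0 dB SPL

Background correction is a power subtraction:
L_src = 10·log₁₀(10^(60.2/10) − 10^(58.1/10)) = 10·log₁₀(401500) = 56.0 dB SPL.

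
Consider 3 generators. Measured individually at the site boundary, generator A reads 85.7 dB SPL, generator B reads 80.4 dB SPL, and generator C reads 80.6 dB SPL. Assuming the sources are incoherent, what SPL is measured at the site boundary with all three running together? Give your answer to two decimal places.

Incoherent sources sum as intensities:
L_total = 10·log₁₀(10^(85.7/10) + 10^(80.4/10) + 10^(80.6/10)) = 10·log₁₀(596000000) = 87.75 dB SPL.

87.75 dB SPL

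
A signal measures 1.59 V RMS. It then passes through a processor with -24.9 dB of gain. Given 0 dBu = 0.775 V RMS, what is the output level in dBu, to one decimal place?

Input level: 20·log₁₀(1.59/0.775) = 6.24 dBu.
Output: 6.24 − 24.9 = -18.7 dBu.

-18.7 dBu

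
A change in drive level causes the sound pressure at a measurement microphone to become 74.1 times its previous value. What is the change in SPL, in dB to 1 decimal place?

37.4 dB

Sound pressure is an amplitude quantity: ΔL = 20·log₁₀(p₂/p₁).
20·log₁₀(74.1) = 37.4 dB.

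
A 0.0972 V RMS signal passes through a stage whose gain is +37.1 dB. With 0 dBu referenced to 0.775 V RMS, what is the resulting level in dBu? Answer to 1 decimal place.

Input level: 20·log₁₀(0.0972/0.775) = -18.03 dBu.
Output: -18.03 + 37.1 = +19.1 dBu.

+19.1 dBu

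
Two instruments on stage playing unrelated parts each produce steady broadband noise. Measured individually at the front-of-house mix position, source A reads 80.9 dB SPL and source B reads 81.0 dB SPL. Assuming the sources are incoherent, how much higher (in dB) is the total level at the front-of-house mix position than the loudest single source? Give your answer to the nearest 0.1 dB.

Uncorrelated sources add in intensity (power), not in dB.
L_total = 10·log₁₀(10^(80.9/10) + 10^(81.0/10)) = 83.96 dB SPL.
Excess over the loudest (81.0 dB): 83.96 − 81.0 = 3.0 dB.

3.0 dB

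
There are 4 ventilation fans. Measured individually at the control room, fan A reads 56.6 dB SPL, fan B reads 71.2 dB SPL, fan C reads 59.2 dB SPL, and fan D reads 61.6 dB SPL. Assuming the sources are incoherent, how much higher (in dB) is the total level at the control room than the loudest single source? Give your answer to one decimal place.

0.8 dB

Uncorrelated sources add in intensity (power), not in dB.
L_total = 10·log₁₀(10^(56.6/10) + 10^(71.2/10) + 10^(59.2/10) + 10^(61.6/10)) = 72.02 dB SPL.
Excess over the loudest (71.2 dB): 72.02 − 71.2 = 0.8 dB.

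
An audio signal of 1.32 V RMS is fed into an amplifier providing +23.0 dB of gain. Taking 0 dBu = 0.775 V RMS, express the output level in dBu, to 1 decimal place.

+27.6 dBu

Input level: 20·log₁₀(1.32/0.775) = 4.63 dBu.
Output: 4.63 + 23.0 = +27.6 dBu.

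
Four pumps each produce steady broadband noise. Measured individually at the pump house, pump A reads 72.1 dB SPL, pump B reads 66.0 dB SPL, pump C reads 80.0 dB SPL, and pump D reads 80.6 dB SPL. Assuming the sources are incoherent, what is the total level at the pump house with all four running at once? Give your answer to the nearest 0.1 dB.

Add the sources as powers (linear), then convert back to dB:
L_total = 10·log₁₀(10^(72.1/10) + 10^(66.0/10) + 10^(80.0/10) + 10^(80.6/10)) = 10·log₁₀(235000000) = 83.7 dB SPL.

83.7 dB SPL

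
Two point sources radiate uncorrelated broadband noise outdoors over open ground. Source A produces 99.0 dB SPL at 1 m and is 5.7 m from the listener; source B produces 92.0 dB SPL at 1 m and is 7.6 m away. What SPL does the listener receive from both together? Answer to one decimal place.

84.3 dB SPL

At the listener: L_A = 99.0 − 20·log₁₀(5.7) = 83.88 dB; L_B = 92.0 − 20·log₁₀(7.6) = 74.38 dB.
Combined: 10·log₁₀(10^(83.88/10)+10^(74.38/10)) = 84.3 dB SPL.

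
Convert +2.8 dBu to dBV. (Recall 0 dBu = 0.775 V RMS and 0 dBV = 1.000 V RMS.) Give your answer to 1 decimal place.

The offset between the scales is 20·log₁₀(0.775/1.000) = −2.214 dB.
So dBV = +2.8 − 2.214 = +0.6 dBV.

+0.6 dBV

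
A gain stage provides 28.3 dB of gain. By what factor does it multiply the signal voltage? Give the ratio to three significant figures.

26.0

Voltage ratio = 10^(dB/20).
10^(28.3/20) = 10^(1.415) = 26.0.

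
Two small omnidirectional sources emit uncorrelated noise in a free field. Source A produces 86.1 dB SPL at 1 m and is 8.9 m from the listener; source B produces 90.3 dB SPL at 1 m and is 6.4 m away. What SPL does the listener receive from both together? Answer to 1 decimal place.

75.0 dB SPL

At the listener: L_A = 86.1 − 20·log₁₀(8.9) = 67.11 dB; L_B = 90.3 − 20·log₁₀(6.4) = 74.18 dB.
Combined: 10·log₁₀(10^(67.11/10)+10^(74.18/10)) = 75.0 dB SPL.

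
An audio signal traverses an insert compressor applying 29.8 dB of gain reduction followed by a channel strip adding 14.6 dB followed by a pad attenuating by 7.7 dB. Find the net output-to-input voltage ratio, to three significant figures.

0.0716

Net gain = (−29.8) + 14.6 + (−7.7) = -22.9 dB.
Voltage ratio = 10^(-22.9/20) = 0.0716.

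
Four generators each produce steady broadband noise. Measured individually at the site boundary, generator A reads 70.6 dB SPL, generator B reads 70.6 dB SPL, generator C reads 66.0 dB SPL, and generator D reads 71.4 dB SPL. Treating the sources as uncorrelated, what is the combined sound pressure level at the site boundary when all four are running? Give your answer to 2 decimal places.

76.10 dB SPL

Uncorrelated sources add in intensity (power), not in dB.
L_total = 10·log₁₀(10^(70.6/10) + 10^(70.6/10) + 10^(66.0/10) + 10^(71.4/10)) = 10·log₁₀(40750000) = 76.10 dB SPL.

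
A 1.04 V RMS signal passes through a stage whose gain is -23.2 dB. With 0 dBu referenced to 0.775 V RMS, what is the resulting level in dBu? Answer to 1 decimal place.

-20.6 dBu

Input level: 20·log₁₀(1.04/0.775) = 2.55 dBu.
Output: 2.55 − 23.2 = -20.6 dBu.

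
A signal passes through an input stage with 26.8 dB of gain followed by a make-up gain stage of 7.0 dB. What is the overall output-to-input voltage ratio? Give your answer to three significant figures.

Net gain = 26.8 + 7.0 = 33.8 dB.
Voltage ratio = 10^(33.8/20) = 49.0.

49.0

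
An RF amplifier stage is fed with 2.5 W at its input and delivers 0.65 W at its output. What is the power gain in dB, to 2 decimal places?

-5.85 dB

For a power ratio, dB = 10·log₁₀(P₂/P₁).
10·log₁₀(0.65/2.5) = 10·log₁₀(0.2600) = -5.85 dB.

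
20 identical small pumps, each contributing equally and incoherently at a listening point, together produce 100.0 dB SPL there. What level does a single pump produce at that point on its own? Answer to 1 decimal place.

20 equal incoherent sources add 10·log₁₀(20) = 13.01 dB over one source.
L_one = 100.0 − 13.01 = 87.0 dB SPL.

87.0 dB SPL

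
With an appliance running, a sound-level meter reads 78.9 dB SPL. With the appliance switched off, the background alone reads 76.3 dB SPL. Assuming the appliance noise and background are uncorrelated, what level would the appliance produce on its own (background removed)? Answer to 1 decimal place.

75.4 dB SPL

Subtract intensities: L_src = 10·log₁₀(10^(L_total/10) − 10^(L_bg/10)).
L_src = 10·log₁₀(10^(78.9/10) − 10^(76.3/10)) = 10·log₁₀(34970000) = 75.4 dB SPL.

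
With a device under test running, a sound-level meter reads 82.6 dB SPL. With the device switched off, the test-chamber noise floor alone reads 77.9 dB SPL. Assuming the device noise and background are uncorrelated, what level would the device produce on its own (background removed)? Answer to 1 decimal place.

Background correction is a power subtraction:
L_src = 10·log₁₀(10^(82.6/10) − 10^(77.9/10)) = 10·log₁₀(120300000) = 80.8 dB SPL.

80.8 dB SPL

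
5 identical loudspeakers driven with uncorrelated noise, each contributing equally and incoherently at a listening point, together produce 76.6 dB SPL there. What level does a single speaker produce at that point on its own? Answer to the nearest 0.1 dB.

5 equal incoherent sources add 10·log₁₀(5) = 6.99 dB over one source.
L_one = 76.6 − 6.99 = 69.6 dB SPL.

69.6 dB SPL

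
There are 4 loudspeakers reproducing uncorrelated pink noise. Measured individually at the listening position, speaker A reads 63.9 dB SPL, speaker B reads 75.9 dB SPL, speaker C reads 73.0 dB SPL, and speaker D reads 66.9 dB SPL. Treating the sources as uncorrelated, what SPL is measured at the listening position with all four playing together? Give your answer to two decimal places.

78.21 dB SPL

Uncorrelated sources add in intensity (power), not in dB.
L_total = 10·log₁₀(10^(63.9/10) + 10^(75.9/10) + 10^(73.0/10) + 10^(66.9/10)) = 10·log₁₀(66210000) = 78.21 dB SPL.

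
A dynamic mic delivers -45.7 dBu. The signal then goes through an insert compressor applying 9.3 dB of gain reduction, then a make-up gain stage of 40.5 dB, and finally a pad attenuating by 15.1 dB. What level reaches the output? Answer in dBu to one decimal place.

-29.6 dBu

In dB, series stages simply add:
-45.7 − 9.3 + 40.5 − 15.1 = -29.6 dBu.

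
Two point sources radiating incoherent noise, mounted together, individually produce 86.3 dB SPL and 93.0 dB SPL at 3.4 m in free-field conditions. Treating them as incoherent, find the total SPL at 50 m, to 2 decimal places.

Combined at 3.4 m: 10·log₁₀(10^(86.3/10)+10^(93.0/10)) = 93.841 dB SPL.
Then apply −20·log₁₀(50/3.4) = -23.350 dB → 70.49 dB SPL.

70.49 dB SPL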